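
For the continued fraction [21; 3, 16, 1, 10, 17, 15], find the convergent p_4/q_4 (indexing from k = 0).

12135/569

Using pₖ = aₖpₖ₋₁ + pₖ₋₂, qₖ = aₖqₖ₋₁ + qₖ₋₂ (with p₋₁=1, p₋₂=0, q₋₁=0, q₋₂=1):
  k=0: a=21, p=21, q=1
  k=1: a=3, p=64, q=3
  k=2: a=16, p=1045, q=49
  k=3: a=1, p=1109, q=52
  k=4: a=10, p=12135, q=569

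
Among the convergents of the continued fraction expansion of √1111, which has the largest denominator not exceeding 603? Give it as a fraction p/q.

√1111 = [33; 3, 66, …] (period length 2).
Convergents:
  p_0/q_0 = 33/1
  p_1/q_1 = 100/3
  p_2/q_2 = 6633/199
  p_3/q_3 = 19999/600
  p_4/q_4 = 1326567/39799
q_3 = 600 ≤ 603 < 39799 = q_4, so the answer is 19999/600.

19999/600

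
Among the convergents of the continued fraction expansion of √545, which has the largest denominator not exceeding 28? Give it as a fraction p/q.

√545 = [23; 2, 1, 8, 1, 2, 46, …] (period length 6).
Convergents:
  p_0/q_0 = 23/1
  p_1/q_1 = 47/2
  p_2/q_2 = 70/3
  p_3/q_3 = 607/26
  p_4/q_4 = 677/29
q_3 = 26 ≤ 28 < 29 = q_4, so the answer is 607/26.

607/26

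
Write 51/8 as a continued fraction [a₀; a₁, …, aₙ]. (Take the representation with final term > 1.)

[6; 2, 1, 2]

51 = 6×8 + 3
8 = 2×3 + 2
3 = 1×2 + 1
2 = 2×1 + 0  (stop)
So 51/8 = [6; 2, 1, 2].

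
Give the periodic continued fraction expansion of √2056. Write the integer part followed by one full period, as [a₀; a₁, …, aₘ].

a₀ = ⌊√2056⌋ = 45.
With m₀=0, d₀=1 and mₖ₊₁ = dₖaₖ − mₖ, dₖ₊₁ = (n − mₖ₊₁²)/dₖ, aₖ₊₁ = ⌊(a₀+mₖ₊₁)/dₖ₊₁⌋:
  k=1: m=45, d=31, a=2
  k=2: m=17, d=57, a=1
  k=3: m=40, d=8, a=10
  k=4: m=40, d=57, a=1
  k=5: m=17, d=31, a=2
  k=6: m=45, d=1, a=90
d=1 and a=2a₀=90 at k=6, so the next step gives (m, d) = (45, 31) again — its k=1 value — and the period has length 6.

[45; 2, 1, 10, 1, 2, 90]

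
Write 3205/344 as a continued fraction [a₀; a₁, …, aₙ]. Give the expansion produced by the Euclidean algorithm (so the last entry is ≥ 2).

[9; 3, 6, 2, 2, 3]

3205 = 9×344 + 109
344 = 3×109 + 17
109 = 6×17 + 7
17 = 2×7 + 3
7 = 2×3 + 1
3 = 3×1 + 0  (stop)
So 3205/344 = [9; 3, 6, 2, 2, 3].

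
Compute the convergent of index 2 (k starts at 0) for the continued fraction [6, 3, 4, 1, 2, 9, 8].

82/13

Using pₖ = aₖpₖ₋₁ + pₖ₋₂, qₖ = aₖqₖ₋₁ + qₖ₋₂ (with p₋₁=1, p₋₂=0, q₋₁=0, q₋₂=1):
  k=0: a=6, p=6, q=1
  k=1: a=3, p=19, q=3
  k=2: a=4, p=82, q=13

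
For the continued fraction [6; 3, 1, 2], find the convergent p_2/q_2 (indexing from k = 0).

Using pₖ = aₖpₖ₋₁ + pₖ₋₂, qₖ = aₖqₖ₋₁ + qₖ₋₂ (with p₋₁=1, p₋₂=0, q₋₁=0, q₋₂=1):
  k=0: a=6, p=6, q=1
  k=1: a=3, p=19, q=3
  k=2: a=1, p=25, q=4

25/4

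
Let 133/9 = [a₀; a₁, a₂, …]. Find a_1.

133 = 14·9 + 7   →  a_0 = 14
9 = 1·7 + 2   →  a_1 = 1

1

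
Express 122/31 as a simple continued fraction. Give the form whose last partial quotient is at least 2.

[3; 1, 14, 2]

122 = 3×31 + 29
31 = 1×29 + 2
29 = 14×2 + 1
2 = 2×1 + 0  (stop)
So 122/31 = [3; 1, 14, 2].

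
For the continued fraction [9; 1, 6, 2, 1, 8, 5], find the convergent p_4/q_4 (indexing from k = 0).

Using pₖ = aₖpₖ₋₁ + pₖ₋₂, qₖ = aₖqₖ₋₁ + qₖ₋₂ (with p₋₁=1, p₋₂=0, q₋₁=0, q₋₂=1):
  k=0: a=9, p=9, q=1
  k=1: a=1, p=10, q=1
  k=2: a=6, p=69, q=7
  k=3: a=2, p=148, q=15
  k=4: a=1, p=217, q=22

217/22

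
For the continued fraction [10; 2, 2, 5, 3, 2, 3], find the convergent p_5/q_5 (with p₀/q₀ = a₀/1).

Using pₖ = aₖpₖ₋₁ + pₖ₋₂, qₖ = aₖqₖ₋₁ + qₖ₋₂ (with p₋₁=1, p₋₂=0, q₋₁=0, q₋₂=1):
  k=0: a=10, p=10, q=1
  k=1: a=2, p=21, q=2
  k=2: a=2, p=52, q=5
  k=3: a=5, p=281, q=27
  k=4: a=3, p=895, q=86
  k=5: a=2, p=2071, q=199

2071/199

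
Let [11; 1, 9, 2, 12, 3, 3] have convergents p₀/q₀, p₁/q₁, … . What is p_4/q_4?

3119/262

Using pₖ = aₖpₖ₋₁ + pₖ₋₂, qₖ = aₖqₖ₋₁ + qₖ₋₂ (with p₋₁=1, p₋₂=0, q₋₁=0, q₋₂=1):
  k=0: a=11, p=11, q=1
  k=1: a=1, p=12, q=1
  k=2: a=9, p=119, q=10
  k=3: a=2, p=250, q=21
  k=4: a=12, p=3119, q=262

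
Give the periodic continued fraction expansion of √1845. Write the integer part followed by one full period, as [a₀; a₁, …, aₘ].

a₀ = ⌊√1845⌋ = 42.
With m₀=0, d₀=1 and mₖ₊₁ = dₖaₖ − mₖ, dₖ₊₁ = (n − mₖ₊₁²)/dₖ, aₖ₊₁ = ⌊(a₀+mₖ₊₁)/dₖ₊₁⌋:
  k=1: m=42, d=81, a=1
  k=2: m=39, d=4, a=20
  k=3: m=41, d=41, a=2
  k=4: m=41, d=4, a=20
  k=5: m=39, d=81, a=1
  k=6: m=42, d=1, a=84
d=1 and a=2a₀=84 at k=6, so the next step gives (m, d) = (42, 81) again — its k=1 value — and the period has length 6.

[42; 1, 20, 2, 20, 1, 84]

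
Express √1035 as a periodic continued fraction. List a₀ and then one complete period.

a₀ = ⌊√1035⌋ = 32.

[32; 5, 1, 5, 64]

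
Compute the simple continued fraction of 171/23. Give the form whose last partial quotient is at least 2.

171 = 7*23 + 10
23 = 2*10 + 3
10 = 3*3 + 1
3 = 3*1 + 0  (stop)
So 171/23 = [7; 2, 3, 3].

[7; 2, 3, 3]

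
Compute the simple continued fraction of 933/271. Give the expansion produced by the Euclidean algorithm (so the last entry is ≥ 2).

933 = 3*271 + 120
271 = 2*120 + 31
120 = 3*31 + 27
31 = 1*27 + 4
27 = 6*4 + 3
4 = 1*3 + 1
3 = 3*1 + 0  (stop)
So 933/271 = [3; 2, 3, 1, 6, 1, 3].

[3; 2, 3, 1, 6, 1, 3]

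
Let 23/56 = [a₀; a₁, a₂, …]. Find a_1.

2

23 = 0·56 + 23   →  a_0 = 0
56 = 2·23 + 10   →  a_1 = 2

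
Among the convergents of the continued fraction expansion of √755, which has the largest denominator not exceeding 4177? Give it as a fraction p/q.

√755 = [27; 2, 10, 2, 54, …] (period length 4).
Convergents:
  p_0/q_0 = 27/1
  p_1/q_1 = 55/2
  p_2/q_2 = 577/21
  p_3/q_3 = 1209/44
  p_4/q_4 = 65863/2397
  p_5/q_5 = 132935/4838
q_4 = 2397 ≤ 4177 < 4838 = q_5, so the answer is 65863/2397.

65863/2397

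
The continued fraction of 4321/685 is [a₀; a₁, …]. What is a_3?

4321 = 6·685 + 211   →  a_0 = 6
685 = 3·211 + 52   →  a_1 = 3
211 = 4·52 + 3   →  a_2 = 4
52 = 17·3 + 1   →  a_3 = 17

17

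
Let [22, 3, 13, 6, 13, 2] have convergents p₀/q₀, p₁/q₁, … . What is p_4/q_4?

71418/3199

Using pₖ = aₖpₖ₋₁ + pₖ₋₂, qₖ = aₖqₖ₋₁ + qₖ₋₂ (with p₋₁=1, p₋₂=0, q₋₁=0, q₋₂=1):
  k=0: a=22, p=22, q=1
  k=1: a=3, p=67, q=3
  k=2: a=13, p=893, q=40
  k=3: a=6, p=5425, q=243
  k=4: a=13, p=71418, q=3199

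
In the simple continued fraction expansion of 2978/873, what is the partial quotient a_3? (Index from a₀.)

2978 = 3·873 + 359   →  a_0 = 3
873 = 2·359 + 155   →  a_1 = 2
359 = 2·155 + 49   →  a_2 = 2
155 = 3·49 + 8   →  a_3 = 3

3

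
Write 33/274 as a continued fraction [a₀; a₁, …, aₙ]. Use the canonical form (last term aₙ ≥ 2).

[0; 8, 3, 3, 3]

33 = 0*274 + 33
274 = 8*33 + 10
33 = 3*10 + 3
10 = 3*3 + 1
3 = 3*1 + 0  (stop)
So 33/274 = [0; 8, 3, 3, 3].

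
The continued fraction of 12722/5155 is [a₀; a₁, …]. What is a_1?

2

12722 = 2·5155 + 2412   →  a_0 = 2
5155 = 2·2412 + 331   →  a_1 = 2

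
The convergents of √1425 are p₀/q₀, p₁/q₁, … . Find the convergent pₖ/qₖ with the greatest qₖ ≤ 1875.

√1425 = [37; 1, 2, 1, 74, …] (period length 4).
Convergents:
  p_0/q_0 = 37/1
  p_1/q_1 = 38/1
  p_2/q_2 = 113/3
  p_3/q_3 = 151/4
  p_4/q_4 = 11287/299
  p_5/q_5 = 11438/303
  p_6/q_6 = 34163/905
  p_7/q_7 = 45601/1208
  p_8/q_8 = 3408637/90297
q_7 = 1208 ≤ 1875 < 90297 = q_8, so the answer is 45601/1208.

45601/1208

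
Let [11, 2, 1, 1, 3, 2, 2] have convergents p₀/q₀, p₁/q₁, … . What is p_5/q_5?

467/41

Using pₖ = aₖpₖ₋₁ + pₖ₋₂, qₖ = aₖqₖ₋₁ + qₖ₋₂ (with p₋₁=1, p₋₂=0, q₋₁=0, q₋₂=1):
  k=0: a=11, p=11, q=1
  k=1: a=2, p=23, q=2
  k=2: a=1, p=34, q=3
  k=3: a=1, p=57, q=5
  k=4: a=3, p=205, q=18
  k=5: a=2, p=467, q=41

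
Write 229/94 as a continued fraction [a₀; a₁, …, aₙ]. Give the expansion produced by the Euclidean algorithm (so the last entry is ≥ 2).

229 = 2×94 + 41
94 = 2×41 + 12
41 = 3×12 + 5
12 = 2×5 + 2
5 = 2×2 + 1
2 = 2×1 + 0  (stop)
So 229/94 = [2; 2, 3, 2, 2, 2].

[2; 2, 3, 2, 2, 2]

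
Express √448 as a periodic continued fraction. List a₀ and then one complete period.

[21; 6, 42]

a₀ = ⌊√448⌋ = 21.
With m₀=0, d₀=1 and mₖ₊₁ = dₖaₖ − mₖ, dₖ₊₁ = (n − mₖ₊₁²)/dₖ, aₖ₊₁ = ⌊(a₀+mₖ₊₁)/dₖ₊₁⌋:
  k=1: m=21, d=7, a=6
  k=2: m=21, d=1, a=42
d=1 and a=2a₀=42 at k=2, so the next step gives (m, d) = (21, 7) again — its k=1 value — and the period has length 2.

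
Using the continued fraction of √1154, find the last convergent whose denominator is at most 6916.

78506/2311

√1154 = [33; 1, 32, 1, 66, …] (period length 4).
Convergents:
  p_0/q_0 = 33/1
  p_1/q_1 = 34/1
  p_2/q_2 = 1121/33
  p_3/q_3 = 1155/34
  p_4/q_4 = 77351/2277
  p_5/q_5 = 78506/2311
  p_6/q_6 = 2589543/76229
q_5 = 2311 ≤ 6916 < 76229 = q_6, so the answer is 78506/2311.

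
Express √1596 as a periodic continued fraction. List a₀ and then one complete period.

[39; 1, 18, 1, 78]

a₀ = ⌊√1596⌋ = 39.
With m₀=0, d₀=1 and mₖ₊₁ = dₖaₖ − mₖ, dₖ₊₁ = (n − mₖ₊₁²)/dₖ, aₖ₊₁ = ⌊(a₀+mₖ₊₁)/dₖ₊₁⌋:
  k=1: m=39, d=75, a=1
  k=2: m=36, d=4, a=18
  k=3: m=36, d=75, a=1
  k=4: m=39, d=1, a=78
d=1 and a=2a₀=78 at k=4, so the next step gives (m, d) = (39, 75) again — its k=1 value — and the period has length 4.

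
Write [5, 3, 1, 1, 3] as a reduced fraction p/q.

Fold from the inside: start with 3/1.
  1 + 1/3 = 4/3
  1 + 3/4 = 7/4
  3 + 4/7 = 25/7
  5 + 7/25 = 132/25

132/25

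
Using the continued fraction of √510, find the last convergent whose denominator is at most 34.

271/12

√510 = [22; 1, 1, 2, 1, 1, 44, …] (period length 6).
Convergents:
  p_0/q_0 = 22/1
  p_1/q_1 = 23/1
  p_2/q_2 = 45/2
  p_3/q_3 = 113/5
  p_4/q_4 = 158/7
  p_5/q_5 = 271/12
  p_6/q_6 = 12082/535
q_5 = 12 ≤ 34 < 535 = q_6, so the answer is 271/12.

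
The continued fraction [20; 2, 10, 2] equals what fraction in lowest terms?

901/44

Using pₖ = aₖpₖ₋₁ + pₖ₋₂ and qₖ = aₖqₖ₋₁ + qₖ₋₂:
  k=0: a=20, p=20, q=1
  k=1: a=2, p=41, q=2
  k=2: a=10, p=430, q=21
  k=3: a=2, p=901, q=44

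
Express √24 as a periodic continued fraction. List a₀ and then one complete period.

a₀ = ⌊√24⌋ = 4.
With m₀=0, d₀=1 and mₖ₊₁ = dₖaₖ − mₖ, dₖ₊₁ = (n − mₖ₊₁²)/dₖ, aₖ₊₁ = ⌊(a₀+mₖ₊₁)/dₖ₊₁⌋:
  k=1: m=4, d=8, a=1
  k=2: m=4, d=1, a=8
d=1 and a=2a₀=8 at k=2, so the next step gives (m, d) = (4, 8) again — its k=1 value — and the period has length 2.

[4; 1, 8]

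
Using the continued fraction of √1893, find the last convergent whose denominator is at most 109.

√1893 = [43; 1, 1, 28, 1, 1, 86, …] (period length 6).
Convergents:
  p_0/q_0 = 43/1
  p_1/q_1 = 44/1
  p_2/q_2 = 87/2
  p_3/q_3 = 2480/57
  p_4/q_4 = 2567/59
  p_5/q_5 = 5047/116
q_4 = 59 ≤ 109 < 116 = q_5, so the answer is 2567/59.

2567/59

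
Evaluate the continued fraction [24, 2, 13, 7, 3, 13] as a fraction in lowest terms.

195633/7991

Fold from the inside: start with 13/1.
  3 + 1/13 = 40/13
  7 + 13/40 = 293/40
  13 + 40/293 = 3849/293
  2 + 293/3849 = 7991/3849
  24 + 3849/7991 = 195633/7991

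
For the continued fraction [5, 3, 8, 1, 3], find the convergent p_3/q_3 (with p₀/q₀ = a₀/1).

149/28

Using pₖ = aₖpₖ₋₁ + pₖ₋₂, qₖ = aₖqₖ₋₁ + qₖ₋₂ (with p₋₁=1, p₋₂=0, q₋₁=0, q₋₂=1):
  k=0: a=5, p=5, q=1
  k=1: a=3, p=16, q=3
  k=2: a=8, p=133, q=25
  k=3: a=1, p=149, q=28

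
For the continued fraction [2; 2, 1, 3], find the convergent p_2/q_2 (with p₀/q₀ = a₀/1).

7/3

Using pₖ = aₖpₖ₋₁ + pₖ₋₂, qₖ = aₖqₖ₋₁ + qₖ₋₂ (with p₋₁=1, p₋₂=0, q₋₁=0, q₋₂=1):
  k=0: a=2, p=2, q=1
  k=1: a=2, p=5, q=2
  k=2: a=1, p=7, q=3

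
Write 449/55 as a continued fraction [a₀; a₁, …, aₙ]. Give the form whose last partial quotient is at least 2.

449 = 8*55 + 9
55 = 6*9 + 1
9 = 9*1 + 0  (stop)
So 449/55 = [8; 6, 9].

[8; 6, 9]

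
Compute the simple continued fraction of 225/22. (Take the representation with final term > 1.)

225 = 10×22 + 5
22 = 4×5 + 2
5 = 2×2 + 1
2 = 2×1 + 0  (stop)
So 225/22 = [10; 4, 2, 2].

[10; 4, 2, 2]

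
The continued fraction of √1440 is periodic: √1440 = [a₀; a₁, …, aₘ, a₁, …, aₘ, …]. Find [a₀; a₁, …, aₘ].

[37; 1, 17, 1, 74]

a₀ = ⌊√1440⌋ = 37.
With m₀=0, d₀=1 and mₖ₊₁ = dₖaₖ − mₖ, dₖ₊₁ = (n − mₖ₊₁²)/dₖ, aₖ₊₁ = ⌊(a₀+mₖ₊₁)/dₖ₊₁⌋:
  k=1: m=37, d=71, a=1
  k=2: m=34, d=4, a=17
  k=3: m=34, d=71, a=1
  k=4: m=37, d=1, a=74
d=1 and a=2a₀=74 at k=4, so the next step gives (m, d) = (37, 71) again — its k=1 value — and the period has length 4.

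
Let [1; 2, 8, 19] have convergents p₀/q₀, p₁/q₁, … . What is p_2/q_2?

Using pₖ = aₖpₖ₋₁ + pₖ₋₂, qₖ = aₖqₖ₋₁ + qₖ₋₂ (with p₋₁=1, p₋₂=0, q₋₁=0, q₋₂=1):
  k=0: a=1, p=1, q=1
  k=1: a=2, p=3, q=2
  k=2: a=8, p=25, q=17

25/17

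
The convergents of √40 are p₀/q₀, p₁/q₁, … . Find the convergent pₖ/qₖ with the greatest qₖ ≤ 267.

721/114

√40 = [6; 3, 12, …] (period length 2).
Convergents:
  p_0/q_0 = 6/1
  p_1/q_1 = 19/3
  p_2/q_2 = 234/37
  p_3/q_3 = 721/114
  p_4/q_4 = 8886/1405
q_3 = 114 ≤ 267 < 1405 = q_4, so the answer is 721/114.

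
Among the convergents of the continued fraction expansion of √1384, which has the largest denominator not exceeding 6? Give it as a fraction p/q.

√1384 = [37; 4, 1, 17, 1, 4, 74, …] (period length 6).
Convergents:
  p_0/q_0 = 37/1
  p_1/q_1 = 149/4
  p_2/q_2 = 186/5
  p_3/q_3 = 3311/89
q_2 = 5 ≤ 6 < 89 = q_3, so the answer is 186/5.

186/5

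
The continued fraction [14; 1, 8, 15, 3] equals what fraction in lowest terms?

6209/417

Fold from the inside: start with 3/1.
  15 + 1/3 = 46/3
  8 + 3/46 = 371/46
  1 + 46/371 = 417/371
  14 + 371/417 = 6209/417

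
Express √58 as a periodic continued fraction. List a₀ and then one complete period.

[7; 1, 1, 1, 1, 1, 1, 14]

a₀ = ⌊√58⌋ = 7.
With m₀=0, d₀=1 and mₖ₊₁ = dₖaₖ − mₖ, dₖ₊₁ = (n − mₖ₊₁²)/dₖ, aₖ₊₁ = ⌊(a₀+mₖ₊₁)/dₖ₊₁⌋:
  k=1: m=7, d=9, a=1
  k=2: m=2, d=6, a=1
  k=3: m=4, d=7, a=1
  k=4: m=3, d=7, a=1
  k=5: m=4, d=6, a=1
  k=6: m=2, d=9, a=1
  k=7: m=7, d=1, a=14
d=1 and a=2a₀=14 at k=7, so the next step gives (m, d) = (7, 9) again — its k=1 value — and the period has length 7.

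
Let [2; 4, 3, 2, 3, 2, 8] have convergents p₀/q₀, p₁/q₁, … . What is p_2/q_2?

29/13

Using pₖ = aₖpₖ₋₁ + pₖ₋₂, qₖ = aₖqₖ₋₁ + qₖ₋₂ (with p₋₁=1, p₋₂=0, q₋₁=0, q₋₂=1):
  k=0: a=2, p=2, q=1
  k=1: a=4, p=9, q=4
  k=2: a=3, p=29, q=13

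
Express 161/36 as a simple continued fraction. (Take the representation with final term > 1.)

[4; 2, 8, 2]

161 = 4×36 + 17
36 = 2×17 + 2
17 = 8×2 + 1
2 = 2×1 + 0  (stop)
So 161/36 = [4; 2, 8, 2].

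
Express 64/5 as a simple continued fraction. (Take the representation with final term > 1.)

64 = 12·5 + 4
5 = 1·4 + 1
4 = 4·1 + 0  (stop)
So 64/5 = [12; 1, 4].

[12; 1, 4]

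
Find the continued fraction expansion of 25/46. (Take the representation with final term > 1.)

[0; 1, 1, 5, 4]

25 = 0*46 + 25
46 = 1*25 + 21
25 = 1*21 + 4
21 = 5*4 + 1
4 = 4*1 + 0  (stop)
So 25/46 = [0; 1, 1, 5, 4].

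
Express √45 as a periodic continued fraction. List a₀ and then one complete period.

a₀ = ⌊√45⌋ = 6.
With m₀=0, d₀=1 and mₖ₊₁ = dₖaₖ − mₖ, dₖ₊₁ = (n − mₖ₊₁²)/dₖ, aₖ₊₁ = ⌊(a₀+mₖ₊₁)/dₖ₊₁⌋:
  k=1: m=6, d=9, a=1
  k=2: m=3, d=4, a=2
  k=3: m=5, d=5, a=2
  k=4: m=5, d=4, a=2
  k=5: m=3, d=9, a=1
  k=6: m=6, d=1, a=12
d=1 and a=2a₀=12 at k=6, so the next step gives (m, d) = (6, 9) again — its k=1 value — and the period has length 6.

[6; 1, 2, 2, 2, 1, 12]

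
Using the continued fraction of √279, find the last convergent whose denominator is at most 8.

√279 = [16; 1, 2, 2, 1, 2, 2, 1, 32, …] (period length 8).
Convergents:
  p_0/q_0 = 16/1
  p_1/q_1 = 17/1
  p_2/q_2 = 50/3
  p_3/q_3 = 117/7
  p_4/q_4 = 167/10
q_3 = 7 ≤ 8 < 10 = q_4, so the answer is 117/7.

117/7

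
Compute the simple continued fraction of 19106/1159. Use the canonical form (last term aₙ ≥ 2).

[16; 2, 16, 17, 2]

19106 = 16*1159 + 562
1159 = 2*562 + 35
562 = 16*35 + 2
35 = 17*2 + 1
2 = 2*1 + 0  (stop)
So 19106/1159 = [16; 2, 16, 17, 2].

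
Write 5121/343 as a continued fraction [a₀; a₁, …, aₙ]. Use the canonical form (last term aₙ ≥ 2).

[14; 1, 13, 3, 2, 3]

5121 = 14*343 + 319
343 = 1*319 + 24
319 = 13*24 + 7
24 = 3*7 + 3
7 = 2*3 + 1
3 = 3*1 + 0  (stop)
So 5121/343 = [14; 1, 13, 3, 2, 3].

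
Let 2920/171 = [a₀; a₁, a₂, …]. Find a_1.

2920 = 17·171 + 13   →  a_0 = 17
171 = 13·13 + 2   →  a_1 = 13

13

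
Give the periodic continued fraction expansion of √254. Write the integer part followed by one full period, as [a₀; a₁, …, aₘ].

[15; 1, 14, 1, 30]

a₀ = ⌊√254⌋ = 15.
With m₀=0, d₀=1 and mₖ₊₁ = dₖaₖ − mₖ, dₖ₊₁ = (n − mₖ₊₁²)/dₖ, aₖ₊₁ = ⌊(a₀+mₖ₊₁)/dₖ₊₁⌋:
  k=1: m=15, d=29, a=1
  k=2: m=14, d=2, a=14
  k=3: m=14, d=29, a=1
  k=4: m=15, d=1, a=30
d=1 and a=2a₀=30 at k=4, so the next step gives (m, d) = (15, 29) again — its k=1 value — and the period has length 4.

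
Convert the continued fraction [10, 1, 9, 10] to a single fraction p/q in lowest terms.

Fold from the inside: start with 10/1.
  9 + 1/10 = 91/10
  1 + 10/91 = 101/91
  10 + 91/101 = 1101/101

1101/101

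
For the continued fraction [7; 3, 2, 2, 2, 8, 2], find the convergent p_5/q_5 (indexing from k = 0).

2516/345

Using pₖ = aₖpₖ₋₁ + pₖ₋₂, qₖ = aₖqₖ₋₁ + qₖ₋₂ (with p₋₁=1, p₋₂=0, q₋₁=0, q₋₂=1):
  k=0: a=7, p=7, q=1
  k=1: a=3, p=22, q=3
  k=2: a=2, p=51, q=7
  k=3: a=2, p=124, q=17
  k=4: a=2, p=299, q=41
  k=5: a=8, p=2516, q=345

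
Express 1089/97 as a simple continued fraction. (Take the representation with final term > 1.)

1089 = 11*97 + 22
97 = 4*22 + 9
22 = 2*9 + 4
9 = 2*4 + 1
4 = 4*1 + 0  (stop)
So 1089/97 = [11; 4, 2, 2, 4].

[11; 4, 2, 2, 4]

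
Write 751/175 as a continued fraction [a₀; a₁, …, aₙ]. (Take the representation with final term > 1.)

751 = 4×175 + 51
175 = 3×51 + 22
51 = 2×22 + 7
22 = 3×7 + 1
7 = 7×1 + 0  (stop)
So 751/175 = [4; 3, 2, 3, 7].

[4; 3, 2, 3, 7]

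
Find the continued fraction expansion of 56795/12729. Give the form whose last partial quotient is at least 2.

56795 = 4·12729 + 5879
12729 = 2·5879 + 971
5879 = 6·971 + 53
971 = 18·53 + 17
53 = 3·17 + 2
17 = 8·2 + 1
2 = 2·1 + 0  (stop)
So 56795/12729 = [4; 2, 6, 18, 3, 8, 2].

[4; 2, 6, 18, 3, 8, 2]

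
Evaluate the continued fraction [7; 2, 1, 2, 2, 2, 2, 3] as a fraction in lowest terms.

2793/379

Using pₖ = aₖpₖ₋₁ + pₖ₋₂ and qₖ = aₖqₖ₋₁ + qₖ₋₂:
  k=0: a=7, p=7, q=1
  k=1: a=2, p=15, q=2
  k=2: a=1, p=22, q=3
  k=3: a=2, p=59, q=8
  k=4: a=2, p=140, q=19
  k=5: a=2, p=339, q=46
  k=6: a=2, p=818, q=111
  k=7: a=3, p=2793, q=379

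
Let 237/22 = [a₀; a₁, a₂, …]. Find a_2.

237 = 10·22 + 17   →  a_0 = 10
22 = 1·17 + 5   →  a_1 = 1
17 = 3·5 + 2   →  a_2 = 3

3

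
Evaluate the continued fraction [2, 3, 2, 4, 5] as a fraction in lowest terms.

371/162

Fold from the inside: start with 5/1.
  4 + 1/5 = 21/5
  2 + 5/21 = 47/21
  3 + 21/47 = 162/47
  2 + 47/162 = 371/162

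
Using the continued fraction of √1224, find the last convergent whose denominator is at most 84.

√1224 = [34; 1, 68, …] (period length 2).
Convergents:
  p_0/q_0 = 34/1
  p_1/q_1 = 35/1
  p_2/q_2 = 2414/69
  p_3/q_3 = 2449/70
  p_4/q_4 = 168946/4829
q_3 = 70 ≤ 84 < 4829 = q_4, so the answer is 2449/70.

2449/70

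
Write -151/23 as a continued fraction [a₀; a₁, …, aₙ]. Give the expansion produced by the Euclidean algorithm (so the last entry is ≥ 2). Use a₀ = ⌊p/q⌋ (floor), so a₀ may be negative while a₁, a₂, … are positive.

-151 = -7×23 + 10
23 = 2×10 + 3
10 = 3×3 + 1
3 = 3×1 + 0  (stop)
So -151/23 = [-7; 2, 3, 3].

[-7; 2, 3, 3]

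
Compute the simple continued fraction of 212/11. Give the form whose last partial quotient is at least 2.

212 = 19*11 + 3
11 = 3*3 + 2
3 = 1*2 + 1
2 = 2*1 + 0  (stop)
So 212/11 = [19; 3, 1, 2].

[19; 3, 1, 2]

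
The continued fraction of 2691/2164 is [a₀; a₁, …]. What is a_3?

2

2691 = 1·2164 + 527   →  a_0 = 1
2164 = 4·527 + 56   →  a_1 = 4
527 = 9·56 + 23   →  a_2 = 9
56 = 2·23 + 10   →  a_3 = 2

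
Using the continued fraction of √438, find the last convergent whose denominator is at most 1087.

12285/587

√438 = [20; 1, 12, 1, 40, …] (period length 4).
Convergents:
  p_0/q_0 = 20/1
  p_1/q_1 = 21/1
  p_2/q_2 = 272/13
  p_3/q_3 = 293/14
  p_4/q_4 = 11992/573
  p_5/q_5 = 12285/587
  p_6/q_6 = 159412/7617
q_5 = 587 ≤ 1087 < 7617 = q_6, so the answer is 12285/587.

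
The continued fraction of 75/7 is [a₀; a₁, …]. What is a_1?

1

75 = 10·7 + 5   →  a_0 = 10
7 = 1·5 + 2   →  a_1 = 1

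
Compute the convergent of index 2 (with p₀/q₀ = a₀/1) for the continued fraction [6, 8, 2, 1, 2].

104/17

Using pₖ = aₖpₖ₋₁ + pₖ₋₂, qₖ = aₖqₖ₋₁ + qₖ₋₂ (with p₋₁=1, p₋₂=0, q₋₁=0, q₋₂=1):
  k=0: a=6, p=6, q=1
  k=1: a=8, p=49, q=8
  k=2: a=2, p=104, q=17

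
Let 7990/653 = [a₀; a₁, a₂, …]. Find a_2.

7990 = 12·653 + 154   →  a_0 = 12
653 = 4·154 + 37   →  a_1 = 4
154 = 4·37 + 6   →  a_2 = 4

4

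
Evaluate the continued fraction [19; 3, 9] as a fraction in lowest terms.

Using pₖ = aₖpₖ₋₁ + pₖ₋₂ and qₖ = aₖqₖ₋₁ + qₖ₋₂:
  k=0: a=19, p=19, q=1
  k=1: a=3, p=58, q=3
  k=2: a=9, p=541, q=28

541/28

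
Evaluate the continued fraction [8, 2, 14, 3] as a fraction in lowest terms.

755/89

Using pₖ = aₖpₖ₋₁ + pₖ₋₂ and qₖ = aₖqₖ₋₁ + qₖ₋₂:
  k=0: a=8, p=8, q=1
  k=1: a=2, p=17, q=2
  k=2: a=14, p=246, q=29
  k=3: a=3, p=755, q=89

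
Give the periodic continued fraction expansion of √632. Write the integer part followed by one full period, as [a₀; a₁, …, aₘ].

[25; 7, 6, 7, 50]

a₀ = ⌊√632⌋ = 25.
With m₀=0, d₀=1 and mₖ₊₁ = dₖaₖ − mₖ, dₖ₊₁ = (n − mₖ₊₁²)/dₖ, aₖ₊₁ = ⌊(a₀+mₖ₊₁)/dₖ₊₁⌋:
  k=1: m=25, d=7, a=7
  k=2: m=24, d=8, a=6
  k=3: m=24, d=7, a=7
  k=4: m=25, d=1, a=50
d=1 and a=2a₀=50 at k=4, so the next step gives (m, d) = (25, 7) again — its k=1 value — and the period has length 4.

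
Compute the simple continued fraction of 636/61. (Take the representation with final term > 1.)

636 = 10·61 + 26
61 = 2·26 + 9
26 = 2·9 + 8
9 = 1·8 + 1
8 = 8·1 + 0  (stop)
So 636/61 = [10; 2, 2, 1, 8].

[10; 2, 2, 1, 8]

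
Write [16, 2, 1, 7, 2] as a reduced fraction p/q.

Fold from the inside: start with 2/1.
  7 + 1/2 = 15/2
  1 + 2/15 = 17/15
  2 + 15/17 = 49/17
  16 + 17/49 = 801/49

801/49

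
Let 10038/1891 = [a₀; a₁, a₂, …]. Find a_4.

10038 = 5·1891 + 583   →  a_0 = 5
1891 = 3·583 + 142   →  a_1 = 3
583 = 4·142 + 15   →  a_2 = 4
142 = 9·15 + 7   →  a_3 = 9
15 = 2·7 + 1   →  a_4 = 2

2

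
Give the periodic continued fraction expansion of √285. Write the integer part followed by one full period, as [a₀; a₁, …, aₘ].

a₀ = ⌊√285⌋ = 16.

[16; 1, 7, 2, 7, 1, 32]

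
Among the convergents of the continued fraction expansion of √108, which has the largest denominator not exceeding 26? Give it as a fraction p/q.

√108 = [10; 2, 1, 1, 4, 1, 1, 2, 20, …] (period length 8).
Convergents:
  p_0/q_0 = 10/1
  p_1/q_1 = 21/2
  p_2/q_2 = 31/3
  p_3/q_3 = 52/5
  p_4/q_4 = 239/23
  p_5/q_5 = 291/28
q_4 = 23 ≤ 26 < 28 = q_5, so the answer is 239/23.

239/23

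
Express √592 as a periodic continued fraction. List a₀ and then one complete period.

[24; 3, 48]

a₀ = ⌊√592⌋ = 24.
With m₀=0, d₀=1 and mₖ₊₁ = dₖaₖ − mₖ, dₖ₊₁ = (n − mₖ₊₁²)/dₖ, aₖ₊₁ = ⌊(a₀+mₖ₊₁)/dₖ₊₁⌋:
  k=1: m=24, d=16, a=3
  k=2: m=24, d=1, a=48
d=1 and a=2a₀=48 at k=2, so the next step gives (m, d) = (24, 16) again — its k=1 value — and the period has length 2.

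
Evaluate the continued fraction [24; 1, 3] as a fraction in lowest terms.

99/4

Fold from the inside: start with 3/1.
  1 + 1/3 = 4/3
  24 + 3/4 = 99/4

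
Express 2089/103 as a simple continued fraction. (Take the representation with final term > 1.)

[20; 3, 1, 1, 4, 3]

2089 = 20×103 + 29
103 = 3×29 + 16
29 = 1×16 + 13
16 = 1×13 + 3
13 = 4×3 + 1
3 = 3×1 + 0  (stop)
So 2089/103 = [20; 3, 1, 1, 4, 3].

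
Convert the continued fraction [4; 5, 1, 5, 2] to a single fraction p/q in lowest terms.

Using pₖ = aₖpₖ₋₁ + pₖ₋₂ and qₖ = aₖqₖ₋₁ + qₖ₋₂:
  k=0: a=4, p=4, q=1
  k=1: a=5, p=21, q=5
  k=2: a=1, p=25, q=6
  k=3: a=5, p=146, q=35
  k=4: a=2, p=317, q=76

317/76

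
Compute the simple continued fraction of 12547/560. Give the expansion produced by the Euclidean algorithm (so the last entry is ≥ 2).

12547 = 22·560 + 227
560 = 2·227 + 106
227 = 2·106 + 15
106 = 7·15 + 1
15 = 15·1 + 0  (stop)
So 12547/560 = [22; 2, 2, 7, 15].

[22; 2, 2, 7, 15]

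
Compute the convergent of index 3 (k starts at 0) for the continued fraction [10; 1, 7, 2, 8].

185/17

Using pₖ = aₖpₖ₋₁ + pₖ₋₂, qₖ = aₖqₖ₋₁ + qₖ₋₂ (with p₋₁=1, p₋₂=0, q₋₁=0, q₋₂=1):
  k=0: a=10, p=10, q=1
  k=1: a=1, p=11, q=1
  k=2: a=7, p=87, q=8
  k=3: a=2, p=185, q=17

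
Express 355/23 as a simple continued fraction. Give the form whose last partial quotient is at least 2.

[15; 2, 3, 3]

355 = 15×23 + 10
23 = 2×10 + 3
10 = 3×3 + 1
3 = 3×1 + 0  (stop)
So 355/23 = [15; 2, 3, 3].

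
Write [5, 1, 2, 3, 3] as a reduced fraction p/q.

188/33

Fold from the inside: start with 3/1.
  3 + 1/3 = 10/3
  2 + 3/10 = 23/10
  1 + 10/23 = 33/23
  5 + 23/33 = 188/33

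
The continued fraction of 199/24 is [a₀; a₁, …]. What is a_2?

2

199 = 8·24 + 7   →  a_0 = 8
24 = 3·7 + 3   →  a_1 = 3
7 = 2·3 + 1   →  a_2 = 2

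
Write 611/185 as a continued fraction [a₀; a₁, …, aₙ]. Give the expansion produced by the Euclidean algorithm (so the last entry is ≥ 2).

611 = 3*185 + 56
185 = 3*56 + 17
56 = 3*17 + 5
17 = 3*5 + 2
5 = 2*2 + 1
2 = 2*1 + 0  (stop)
So 611/185 = [3; 3, 3, 3, 2, 2].

[3; 3, 3, 3, 2, 2]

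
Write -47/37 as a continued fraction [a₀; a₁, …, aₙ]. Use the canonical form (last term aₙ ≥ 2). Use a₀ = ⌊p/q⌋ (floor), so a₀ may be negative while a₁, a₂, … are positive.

-47 = -2*37 + 27
37 = 1*27 + 10
27 = 2*10 + 7
10 = 1*7 + 3
7 = 2*3 + 1
3 = 3*1 + 0  (stop)
So -47/37 = [-2; 1, 2, 1, 2, 3].

[-2; 1, 2, 1, 2, 3]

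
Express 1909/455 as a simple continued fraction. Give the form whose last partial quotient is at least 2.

1909 = 4·455 + 89
455 = 5·89 + 10
89 = 8·10 + 9
10 = 1·9 + 1
9 = 9·1 + 0  (stop)
So 1909/455 = [4; 5, 8, 1, 9].

[4; 5, 8, 1, 9]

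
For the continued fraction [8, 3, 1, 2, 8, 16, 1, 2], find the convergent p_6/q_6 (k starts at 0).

Using pₖ = aₖpₖ₋₁ + pₖ₋₂, qₖ = aₖqₖ₋₁ + qₖ₋₂ (with p₋₁=1, p₋₂=0, q₋₁=0, q₋₂=1):
  k=0: a=8, p=8, q=1
  k=1: a=3, p=25, q=3
  k=2: a=1, p=33, q=4
  k=3: a=2, p=91, q=11
  k=4: a=8, p=761, q=92
  k=5: a=16, p=12267, q=1483
  k=6: a=1, p=13028, q=1575

13028/1575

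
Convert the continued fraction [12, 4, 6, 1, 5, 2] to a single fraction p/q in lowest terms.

4517/369

Using pₖ = aₖpₖ₋₁ + pₖ₋₂ and qₖ = aₖqₖ₋₁ + qₖ₋₂:
  k=0: a=12, p=12, q=1
  k=1: a=4, p=49, q=4
  k=2: a=6, p=306, q=25
  k=3: a=1, p=355, q=29
  k=4: a=5, p=2081, q=170
  k=5: a=2, p=4517, q=369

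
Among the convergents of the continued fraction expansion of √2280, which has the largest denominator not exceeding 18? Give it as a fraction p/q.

√2280 = [47; 1, 2, 1, 94, …] (period length 4).
Convergents:
  p_0/q_0 = 47/1
  p_1/q_1 = 48/1
  p_2/q_2 = 143/3
  p_3/q_3 = 191/4
  p_4/q_4 = 18097/379
q_3 = 4 ≤ 18 < 379 = q_4, so the answer is 191/4.

191/4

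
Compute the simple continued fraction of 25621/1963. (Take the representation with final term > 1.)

25621 = 13·1963 + 102
1963 = 19·102 + 25
102 = 4·25 + 2
25 = 12·2 + 1
2 = 2·1 + 0  (stop)
So 25621/1963 = [13; 19, 4, 12, 2].

[13; 19, 4, 12, 2]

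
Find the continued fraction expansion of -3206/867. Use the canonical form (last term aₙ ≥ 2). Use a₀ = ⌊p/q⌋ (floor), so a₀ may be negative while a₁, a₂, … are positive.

-3206 = -4×867 + 262
867 = 3×262 + 81
262 = 3×81 + 19
81 = 4×19 + 5
19 = 3×5 + 4
5 = 1×4 + 1
4 = 4×1 + 0  (stop)
So -3206/867 = [-4; 3, 3, 4, 3, 1, 4].

[-4; 3, 3, 4, 3, 1, 4]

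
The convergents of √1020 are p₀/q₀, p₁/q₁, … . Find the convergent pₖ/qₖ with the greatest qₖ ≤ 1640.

√1020 = [31; 1, 14, 1, 62, …] (period length 4).
Convergents:
  p_0/q_0 = 31/1
  p_1/q_1 = 32/1
  p_2/q_2 = 479/15
  p_3/q_3 = 511/16
  p_4/q_4 = 32161/1007
  p_5/q_5 = 32672/1023
  p_6/q_6 = 489569/15329
q_5 = 1023 ≤ 1640 < 15329 = q_6, so the answer is 32672/1023.

32672/1023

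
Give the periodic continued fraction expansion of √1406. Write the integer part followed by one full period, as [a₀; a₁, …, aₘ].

[37; 2, 74]

a₀ = ⌊√1406⌋ = 37.
With m₀=0, d₀=1 and mₖ₊₁ = dₖaₖ − mₖ, dₖ₊₁ = (n − mₖ₊₁²)/dₖ, aₖ₊₁ = ⌊(a₀+mₖ₊₁)/dₖ₊₁⌋:
  k=1: m=37, d=37, a=2
  k=2: m=37, d=1, a=74
d=1 and a=2a₀=74 at k=2, so the next step gives (m, d) = (37, 37) again — its k=1 value — and the period has length 2.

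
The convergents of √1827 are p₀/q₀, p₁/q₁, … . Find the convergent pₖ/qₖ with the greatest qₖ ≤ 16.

√1827 = [42; 1, 2, 1, 8, 1, 2, 1, 84, …] (period length 8).
Convergents:
  p_0/q_0 = 42/1
  p_1/q_1 = 43/1
  p_2/q_2 = 128/3
  p_3/q_3 = 171/4
  p_4/q_4 = 1496/35
q_3 = 4 ≤ 16 < 35 = q_4, so the answer is 171/4.

171/4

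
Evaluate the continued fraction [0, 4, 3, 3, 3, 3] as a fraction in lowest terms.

Fold from the inside: start with 3/1.
  3 + 1/3 = 10/3
  3 + 3/10 = 33/10
  3 + 10/33 = 109/33
  4 + 33/109 = 469/109
  0 + 109/469 = 109/469

109/469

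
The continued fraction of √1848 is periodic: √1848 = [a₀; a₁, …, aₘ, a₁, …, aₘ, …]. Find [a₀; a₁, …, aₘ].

a₀ = ⌊√1848⌋ = 42.

[42; 1, 84]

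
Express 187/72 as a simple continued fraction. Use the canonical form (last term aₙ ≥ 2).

187 = 2×72 + 43
72 = 1×43 + 29
43 = 1×29 + 14
29 = 2×14 + 1
14 = 14×1 + 0  (stop)
So 187/72 = [2; 1, 1, 2, 14].

[2; 1, 1, 2, 14]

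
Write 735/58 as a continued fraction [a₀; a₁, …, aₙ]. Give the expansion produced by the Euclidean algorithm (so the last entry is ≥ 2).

735 = 12*58 + 39
58 = 1*39 + 19
39 = 2*19 + 1
19 = 19*1 + 0  (stop)
So 735/58 = [12; 1, 2, 19].

[12; 1, 2, 19]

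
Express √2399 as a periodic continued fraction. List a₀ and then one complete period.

a₀ = ⌊√2399⌋ = 48.

[48; 1, 47, 1, 96]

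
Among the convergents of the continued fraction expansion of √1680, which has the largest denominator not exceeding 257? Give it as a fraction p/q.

√1680 = [40; 1, 80, …] (period length 2).
Convergents:
  p_0/q_0 = 40/1
  p_1/q_1 = 41/1
  p_2/q_2 = 3320/81
  p_3/q_3 = 3361/82
  p_4/q_4 = 272200/6641
q_3 = 82 ≤ 257 < 6641 = q_4, so the answer is 3361/82.

3361/82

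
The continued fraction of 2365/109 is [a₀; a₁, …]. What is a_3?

2365 = 21·109 + 76   →  a_0 = 21
109 = 1·76 + 33   →  a_1 = 1
76 = 2·33 + 10   →  a_2 = 2
33 = 3·10 + 3   →  a_3 = 3

3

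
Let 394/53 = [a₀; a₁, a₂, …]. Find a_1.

2

394 = 7·53 + 23   →  a_0 = 7
53 = 2·23 + 7   →  a_1 = 2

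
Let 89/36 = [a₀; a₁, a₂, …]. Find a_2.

8

89 = 2·36 + 17   →  a_0 = 2
36 = 2·17 + 2   →  a_1 = 2
17 = 8·2 + 1   →  a_2 = 8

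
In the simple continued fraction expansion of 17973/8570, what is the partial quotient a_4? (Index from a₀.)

8

17973 = 2·8570 + 833   →  a_0 = 2
8570 = 10·833 + 240   →  a_1 = 10
833 = 3·240 + 113   →  a_2 = 3
240 = 2·113 + 14   →  a_3 = 2
113 = 8·14 + 1   →  a_4 = 8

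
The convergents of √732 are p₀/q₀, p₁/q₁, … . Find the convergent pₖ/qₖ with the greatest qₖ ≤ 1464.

√732 = [27; 18, 54, …] (period length 2).
Convergents:
  p_0/q_0 = 27/1
  p_1/q_1 = 487/18
  p_2/q_2 = 26325/973
  p_3/q_3 = 474337/17532
q_2 = 973 ≤ 1464 < 17532 = q_3, so the answer is 26325/973.

26325/973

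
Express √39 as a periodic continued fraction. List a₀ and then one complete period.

[6; 4, 12]

a₀ = ⌊√39⌋ = 6.
With m₀=0, d₀=1 and mₖ₊₁ = dₖaₖ − mₖ, dₖ₊₁ = (n − mₖ₊₁²)/dₖ, aₖ₊₁ = ⌊(a₀+mₖ₊₁)/dₖ₊₁⌋:
  k=1: m=6, d=3, a=4
  k=2: m=6, d=1, a=12
d=1 and a=2a₀=12 at k=2, so the next step gives (m, d) = (6, 3) again — its k=1 value — and the period has length 2.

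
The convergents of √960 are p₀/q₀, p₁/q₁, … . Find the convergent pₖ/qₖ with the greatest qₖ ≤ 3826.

117150/3781

√960 = [30; 1, 60, …] (period length 2).
Convergents:
  p_0/q_0 = 30/1
  p_1/q_1 = 31/1
  p_2/q_2 = 1890/61
  p_3/q_3 = 1921/62
  p_4/q_4 = 117150/3781
  p_5/q_5 = 119071/3843
q_4 = 3781 ≤ 3826 < 3843 = q_5, so the answer is 117150/3781.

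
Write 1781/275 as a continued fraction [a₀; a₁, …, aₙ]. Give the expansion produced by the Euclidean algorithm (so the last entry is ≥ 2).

1781 = 6×275 + 131
275 = 2×131 + 13
131 = 10×13 + 1
13 = 13×1 + 0  (stop)
So 1781/275 = [6; 2, 10, 13].

[6; 2, 10, 13]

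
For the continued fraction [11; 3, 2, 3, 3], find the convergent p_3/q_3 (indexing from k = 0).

Using pₖ = aₖpₖ₋₁ + pₖ₋₂, qₖ = aₖqₖ₋₁ + qₖ₋₂ (with p₋₁=1, p₋₂=0, q₋₁=0, q₋₂=1):
  k=0: a=11, p=11, q=1
  k=1: a=3, p=34, q=3
  k=2: a=2, p=79, q=7
  k=3: a=3, p=271, q=24

271/24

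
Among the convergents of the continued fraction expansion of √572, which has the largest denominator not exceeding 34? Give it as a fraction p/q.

287/12

√572 = [23; 1, 10, 1, 46, …] (period length 4).
Convergents:
  p_0/q_0 = 23/1
  p_1/q_1 = 24/1
  p_2/q_2 = 263/11
  p_3/q_3 = 287/12
  p_4/q_4 = 13465/563
q_3 = 12 ≤ 34 < 563 = q_4, so the answer is 287/12.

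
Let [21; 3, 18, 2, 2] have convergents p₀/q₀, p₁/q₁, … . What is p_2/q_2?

Using pₖ = aₖpₖ₋₁ + pₖ₋₂, qₖ = aₖqₖ₋₁ + qₖ₋₂ (with p₋₁=1, p₋₂=0, q₋₁=0, q₋₂=1):
  k=0: a=21, p=21, q=1
  k=1: a=3, p=64, q=3
  k=2: a=18, p=1173, q=55

1173/55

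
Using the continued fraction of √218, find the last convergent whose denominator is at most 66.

251/17

√218 = [14; 1, 3, 3, 1, 28, …] (period length 5).
Convergents:
  p_0/q_0 = 14/1
  p_1/q_1 = 15/1
  p_2/q_2 = 59/4
  p_3/q_3 = 192/13
  p_4/q_4 = 251/17
  p_5/q_5 = 7220/489
q_4 = 17 ≤ 66 < 489 = q_5, so the answer is 251/17.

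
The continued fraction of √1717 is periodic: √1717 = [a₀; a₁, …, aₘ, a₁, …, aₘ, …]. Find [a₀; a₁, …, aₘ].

[41; 2, 3, 2, 4, 2, 3, 2, 82]

a₀ = ⌊√1717⌋ = 41.
With m₀=0, d₀=1 and mₖ₊₁ = dₖaₖ − mₖ, dₖ₊₁ = (n − mₖ₊₁²)/dₖ, aₖ₊₁ = ⌊(a₀+mₖ₊₁)/dₖ₊₁⌋:
  k=1: m=41, d=36, a=2
  k=2: m=31, d=21, a=3
  k=3: m=32, d=33, a=2
  k=4: m=34, d=17, a=4
  k=5: m=34, d=33, a=2
  k=6: m=32, d=21, a=3
  k=7: m=31, d=36, a=2
  k=8: m=41, d=1, a=82
d=1 and a=2a₀=82 at k=8, so the next step gives (m, d) = (41, 36) again — its k=1 value — and the period has length 8.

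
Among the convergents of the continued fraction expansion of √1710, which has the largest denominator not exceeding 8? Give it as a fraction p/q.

√1710 = [41; 2, 1, 5, 4, 5, 1, 2, 82, …] (period length 8).
Convergents:
  p_0/q_0 = 41/1
  p_1/q_1 = 83/2
  p_2/q_2 = 124/3
  p_3/q_3 = 703/17
q_2 = 3 ≤ 8 < 17 = q_3, so the answer is 124/3.

124/3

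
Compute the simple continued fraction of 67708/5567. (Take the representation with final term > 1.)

[12; 6, 6, 3, 9, 5]

67708 = 12·5567 + 904
5567 = 6·904 + 143
904 = 6·143 + 46
143 = 3·46 + 5
46 = 9·5 + 1
5 = 5·1 + 0  (stop)
So 67708/5567 = [12; 6, 6, 3, 9, 5].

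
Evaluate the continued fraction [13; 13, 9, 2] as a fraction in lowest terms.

3256/249

Using pₖ = aₖpₖ₋₁ + pₖ₋₂ and qₖ = aₖqₖ₋₁ + qₖ₋₂:
  k=0: a=13, p=13, q=1
  k=1: a=13, p=170, q=13
  k=2: a=9, p=1543, q=118
  k=3: a=2, p=3256, q=249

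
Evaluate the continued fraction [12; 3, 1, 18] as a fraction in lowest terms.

Fold from the inside: start with 18/1.
  1 + 1/18 = 19/18
  3 + 18/19 = 75/19
  12 + 19/75 = 919/75

919/75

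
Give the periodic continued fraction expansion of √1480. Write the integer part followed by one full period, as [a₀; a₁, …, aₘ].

[38; 2, 8, 19, 8, 2, 76]

a₀ = ⌊√1480⌋ = 38.
With m₀=0, d₀=1 and mₖ₊₁ = dₖaₖ − mₖ, dₖ₊₁ = (n − mₖ₊₁²)/dₖ, aₖ₊₁ = ⌊(a₀+mₖ₊₁)/dₖ₊₁⌋:
  k=1: m=38, d=36, a=2
  k=2: m=34, d=9, a=8
  k=3: m=38, d=4, a=19
  k=4: m=38, d=9, a=8
  k=5: m=34, d=36, a=2
  k=6: m=38, d=1, a=76
d=1 and a=2a₀=76 at k=6, so the next step gives (m, d) = (38, 36) again — its k=1 value — and the period has length 6.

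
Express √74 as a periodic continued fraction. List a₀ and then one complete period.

a₀ = ⌊√74⌋ = 8.

[8; 1, 1, 1, 1, 16]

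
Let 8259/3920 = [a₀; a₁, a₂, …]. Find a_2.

2

8259 = 2·3920 + 419   →  a_0 = 2
3920 = 9·419 + 149   →  a_1 = 9
419 = 2·149 + 121   →  a_2 = 2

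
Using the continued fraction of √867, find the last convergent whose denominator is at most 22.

√867 = [29; 2, 4, 29, 4, 2, 58, …] (period length 6).
Convergents:
  p_0/q_0 = 29/1
  p_1/q_1 = 59/2
  p_2/q_2 = 265/9
  p_3/q_3 = 7744/263
q_2 = 9 ≤ 22 < 263 = q_3, so the answer is 265/9.

265/9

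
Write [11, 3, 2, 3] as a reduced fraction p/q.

271/24

Fold from the inside: start with 3/1.
  2 + 1/3 = 7/3
  3 + 3/7 = 24/7
  11 + 7/24 = 271/24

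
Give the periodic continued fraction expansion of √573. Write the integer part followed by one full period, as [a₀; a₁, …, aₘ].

[23; 1, 14, 1, 46]

a₀ = ⌊√573⌋ = 23.
With m₀=0, d₀=1 and mₖ₊₁ = dₖaₖ − mₖ, dₖ₊₁ = (n − mₖ₊₁²)/dₖ, aₖ₊₁ = ⌊(a₀+mₖ₊₁)/dₖ₊₁⌋:
  k=1: m=23, d=44, a=1
  k=2: m=21, d=3, a=14
  k=3: m=21, d=44, a=1
  k=4: m=23, d=1, a=46
d=1 and a=2a₀=46 at k=4, so the next step gives (m, d) = (23, 44) again — its k=1 value — and the period has length 4.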